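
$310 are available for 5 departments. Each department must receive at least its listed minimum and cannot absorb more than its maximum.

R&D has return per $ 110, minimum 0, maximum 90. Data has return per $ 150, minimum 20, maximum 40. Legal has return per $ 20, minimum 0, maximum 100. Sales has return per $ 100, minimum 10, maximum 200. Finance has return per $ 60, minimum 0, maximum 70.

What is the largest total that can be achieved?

33900

Meeting every minimum uses 0+20+0+10+0 = 30 $, leaving 280.
Rank by return per $: Data 150 > R&D 110 > Sales 100 > Finance 60 > Legal 20.
Give Data 20 more to hit its cap of 40 — 260 left.
R&D takes 90 more to reach its cap of 90 — 170 left.
Sales: +170 (room for 190) → 180. Pool exhausted.
Total = 110×90 + 150×40 + 100×180 = 33900.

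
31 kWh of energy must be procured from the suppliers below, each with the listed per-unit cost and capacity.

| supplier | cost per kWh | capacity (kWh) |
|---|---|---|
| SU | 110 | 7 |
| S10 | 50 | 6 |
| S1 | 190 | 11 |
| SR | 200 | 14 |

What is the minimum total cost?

Fill from the cheapest supplier first.
S10 at 50: take all 6 kWh → 25 still needed.
SU (110): use full 7 → 18 kWh to go.
S1 at 190: take all 11 kWh → 7 still needed.
Take 7 from SR at 200 to finish.
Cost = 6×50 + 7×110 + 11×190 + 7×200 = 4560.

4560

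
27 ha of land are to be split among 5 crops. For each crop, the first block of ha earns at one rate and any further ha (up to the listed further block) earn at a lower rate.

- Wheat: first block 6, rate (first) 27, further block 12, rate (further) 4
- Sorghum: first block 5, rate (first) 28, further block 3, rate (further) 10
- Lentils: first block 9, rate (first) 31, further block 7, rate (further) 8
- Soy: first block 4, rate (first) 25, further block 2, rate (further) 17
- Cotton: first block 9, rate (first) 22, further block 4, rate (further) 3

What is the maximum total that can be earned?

747

Treat each block as its own option and order by rate: Lentils/first 31 > Sorghum/first 28 > Wheat/first 27 > Soy/first 25 > Cotton/first 22 > Soy/second 17 > Sorghum/second 10 > Lentils/second 8 > Wheat/second 4 > Cotton/second 3.
Lentils first at 31: fill all 9 — 18 left.
Fill Sorghum first block (5 at 28) — 13 left.
Wheat/first (27): +6 — 7 left.
Soy first at 25: fill all 4 — 3 left.
Cotton first at 22: only 3 left, fill 3.
Total = 31×9 + 28×5 + 27×6 + 25×4 + 22×3 = 747.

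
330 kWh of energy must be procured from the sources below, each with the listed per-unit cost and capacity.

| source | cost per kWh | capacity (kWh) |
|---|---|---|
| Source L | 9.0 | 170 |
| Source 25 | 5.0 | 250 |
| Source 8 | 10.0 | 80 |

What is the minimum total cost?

1970

Cheapest first:
Source 25 at 5.0: take all 250 kWh — 80 still needed.
Source L (9.0): take the remaining 80 — done.
Source 8: unused.
Cost = 250×5.0 + 80×9.0 = 1970.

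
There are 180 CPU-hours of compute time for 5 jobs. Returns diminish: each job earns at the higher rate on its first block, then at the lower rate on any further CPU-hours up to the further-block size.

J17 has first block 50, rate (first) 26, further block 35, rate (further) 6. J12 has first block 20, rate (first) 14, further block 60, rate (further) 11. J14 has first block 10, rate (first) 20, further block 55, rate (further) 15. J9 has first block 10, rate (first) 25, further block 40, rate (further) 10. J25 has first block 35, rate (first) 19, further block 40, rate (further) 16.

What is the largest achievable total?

Rank every tier by rate: J17/first 26 > J9/first 25 > J14/first 20 > J25/first 19 > J25/second 16 > J14/second 15 > J12/first 14 > J12/second 11 > J9/second 10 > J17/second 6.
Fill J17 first block (50 at 26) — 130 left.
Fill J9 first block (10 at 25) — 120 left.
Fill J14 first block (10 at 20) — 110 left.
Fill J25 first block (35 at 19) — 75 left.
Fill J25 second block (40 at 16) — 35 left.
35 remain; put them into J14 second at 15.
Total = 26×50 + 25×10 + 20×10 + 19×35 + 16×40 + 15×35 = 3580.

3580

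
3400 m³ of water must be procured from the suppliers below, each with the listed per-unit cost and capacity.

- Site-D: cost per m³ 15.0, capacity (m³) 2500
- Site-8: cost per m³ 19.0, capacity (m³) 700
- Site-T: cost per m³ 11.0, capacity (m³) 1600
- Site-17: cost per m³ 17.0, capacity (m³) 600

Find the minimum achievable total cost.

Cheapest first:
Site-T at 11.0: take all 1600 m³ → 1800 still needed.
Site-D (15.0): take the remaining 1800 → done.
Site-17, Site-8: unused.
Cost = 1600×11.0 + 1800×15.0 = 44600.

44600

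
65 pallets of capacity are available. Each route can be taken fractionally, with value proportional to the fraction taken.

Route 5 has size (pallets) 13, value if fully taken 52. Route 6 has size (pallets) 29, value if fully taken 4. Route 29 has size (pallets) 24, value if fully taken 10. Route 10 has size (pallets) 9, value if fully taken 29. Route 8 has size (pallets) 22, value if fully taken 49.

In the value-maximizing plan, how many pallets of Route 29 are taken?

21

Rank by value-to-size ratio: Route 5 52/13≈4, Route 10 29/9≈3.22, Route 8 49/22≈2.23, Route 29 10/24≈0.417, Route 6 4/29≈0.138.
All 13 pallets of Route 5 fit (value 52) ; 52 remain.
All 9 pallets of Route 10 fit (value 29) ; 43 remain.
Route 8: take in full, 22 pallets for value 49 ; 21 left.
Only 21 pallets remain; take 21/24 of Route 29 for value 10×21/24 = 8.75.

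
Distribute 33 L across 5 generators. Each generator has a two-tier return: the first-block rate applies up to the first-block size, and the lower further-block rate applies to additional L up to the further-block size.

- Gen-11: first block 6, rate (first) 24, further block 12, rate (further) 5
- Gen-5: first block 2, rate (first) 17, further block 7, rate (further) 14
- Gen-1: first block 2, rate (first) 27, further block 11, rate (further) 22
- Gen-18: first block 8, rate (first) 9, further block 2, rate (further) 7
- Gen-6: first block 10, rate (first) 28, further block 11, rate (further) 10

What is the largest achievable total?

Order all 10 blocks by rate: Gen-6/T1 28 > Gen-1/T1 27 > Gen-11/T1 24 > Gen-1/T2 22 > Gen-5/T1 17 > Gen-5/T2 14 > Gen-6/T2 10 > Gen-18/T1 9 > Gen-18/T2 7 > Gen-11/T2 5.
Gen-6 T1 at 28: fill all 10 → 23 left.
Gen-1 T1 at 27: fill all 2 → 21 left.
Gen-11 T1 at 24: fill all 6 → 15 left.
Gen-1 T2 at 22: fill all 11 → 4 left.
Fill Gen-5 T1 block (2 at 17) → 2 left.
Gen-5 T2 at 14: only 2 left, fill 2.
Total = 28×10 + 27×2 + 24×6 + 22×11 + 17×2 + 14×2 = 782.

782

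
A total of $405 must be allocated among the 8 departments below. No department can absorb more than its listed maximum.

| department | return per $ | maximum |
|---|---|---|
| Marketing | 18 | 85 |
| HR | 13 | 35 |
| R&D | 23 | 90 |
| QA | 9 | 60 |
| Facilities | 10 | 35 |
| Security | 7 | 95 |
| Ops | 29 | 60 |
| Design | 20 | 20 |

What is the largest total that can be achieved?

7225

Rank by return per $: Ops 29 > R&D 23 > Design 20 > Marketing 18 > HR 13 > Facilities 10 > QA 9 > Security 7.
Ops takes 60 to reach its cap of 60 — 345 left.
R&D takes 90 to reach its cap of 90 — 255 left.
Give Design 20 to hit its cap of 20 — 235 left.
Marketing takes 85 to reach its cap of 85 — 150 left.
Give HR 35 to hit its cap of 35 — 115 left.
Facilities takes 35 to reach its cap of 35 — 80 left.
Give QA 60 to hit its cap of 60 — 20 left.
Only 20 left; Security takes them to reach 20.
Total = 18×85 + 13×35 + 23×90 + 9×60 + 10×35 + 7×20 + 29×60 + 20×20 = 7225.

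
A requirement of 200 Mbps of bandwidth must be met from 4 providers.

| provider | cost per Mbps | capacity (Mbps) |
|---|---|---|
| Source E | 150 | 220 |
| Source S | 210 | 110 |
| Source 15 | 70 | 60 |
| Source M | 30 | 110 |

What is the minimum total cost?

12000

Fill from the cheapest provider first.
Source M (30): use full 110 — 90 Mbps to go.
Source 15 (70): use full 60 — 30 Mbps to go.
Source E at 150: take 30 of its 220 — requirement met.
Source S: unused.
Cost = 110×30 + 60×70 + 30×150 = 12000.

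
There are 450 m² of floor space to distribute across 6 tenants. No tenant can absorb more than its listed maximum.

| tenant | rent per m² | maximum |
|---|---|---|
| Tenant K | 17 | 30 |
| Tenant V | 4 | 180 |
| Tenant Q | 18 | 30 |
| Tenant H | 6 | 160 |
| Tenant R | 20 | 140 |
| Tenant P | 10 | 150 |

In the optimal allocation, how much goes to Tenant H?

Order the tenants by rent per m²: Tenant R 20 > Tenant Q 18 > Tenant K 17 > Tenant P 10 > Tenant H 6 > Tenant V 4.
Tenant R: +140 to 140 (cap) ; 310 left.
Tenant Q takes 30 to reach its cap of 30 ; 280 left.
Give Tenant K 30 to hit its cap of 30 ; 250 left.
Tenant P: +150 to 150 (cap) ; 100 left.
Tenant H has room for 160 but only 100 remain, so it gets 100.

100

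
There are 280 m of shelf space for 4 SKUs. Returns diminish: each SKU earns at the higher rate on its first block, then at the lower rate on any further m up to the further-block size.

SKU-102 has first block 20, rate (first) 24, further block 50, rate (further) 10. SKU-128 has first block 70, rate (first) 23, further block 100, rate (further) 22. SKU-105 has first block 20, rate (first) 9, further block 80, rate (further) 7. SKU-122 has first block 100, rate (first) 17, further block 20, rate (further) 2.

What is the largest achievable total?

5820

Rank every tier by rate: SKU-102/T1 24 > SKU-128/T1 23 > SKU-128/T2 22 > SKU-122/T1 17 > SKU-102/T2 10 > SKU-105/T1 9 > SKU-105/T2 7 > SKU-122/T2 2.
Fill SKU-102 T1 block (20 at 24) — 260 left.
Fill SKU-128 T1 block (70 at 23) — 190 left.
SKU-128/T2 (22): +100 — 90 left.
90 remain; put them into SKU-122 T1 at 17.
Total = 24×20 + 23×70 + 22×100 + 17×90 = 5820.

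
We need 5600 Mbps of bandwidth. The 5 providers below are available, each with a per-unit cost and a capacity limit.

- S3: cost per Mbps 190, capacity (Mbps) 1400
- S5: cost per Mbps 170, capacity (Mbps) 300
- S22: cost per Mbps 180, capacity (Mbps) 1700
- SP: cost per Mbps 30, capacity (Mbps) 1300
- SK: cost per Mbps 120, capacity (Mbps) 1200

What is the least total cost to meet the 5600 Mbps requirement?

Use providers in increasing cost order.
SP (30): use full 1300 — 4300 Mbps to go.
SK at 120: take all 1200 Mbps — 3100 still needed.
Take 300 from S5 at 170 — need 2800 more.
S22 at 180: take all 1700 Mbps — 1100 still needed.
S3 at 190: take 1100 of its 1400 — requirement met.
Cost = 1300×30 + 1200×120 + 300×170 + 1700×180 + 1100×190 = 749000.

749000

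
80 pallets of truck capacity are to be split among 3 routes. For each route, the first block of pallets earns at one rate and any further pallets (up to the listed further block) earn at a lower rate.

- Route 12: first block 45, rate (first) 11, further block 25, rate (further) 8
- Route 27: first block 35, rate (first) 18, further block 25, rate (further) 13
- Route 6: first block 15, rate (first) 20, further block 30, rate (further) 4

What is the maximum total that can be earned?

1310

Treat each block as its own option and order by rate: Route 6/first 20 > Route 27/first 18 > Route 27/second 13 > Route 12/first 11 > Route 12/second 8 > Route 6/second 4.
Route 6 first at 20: fill all 15 ; 65 left.
Route 27 first at 18: fill all 35 ; 30 left.
Route 27/second (13): +25 ; 5 left.
Route 12 first at 11: only 5 left, fill 5.
Total = 20×15 + 18×35 + 13×25 + 11×5 = 1310.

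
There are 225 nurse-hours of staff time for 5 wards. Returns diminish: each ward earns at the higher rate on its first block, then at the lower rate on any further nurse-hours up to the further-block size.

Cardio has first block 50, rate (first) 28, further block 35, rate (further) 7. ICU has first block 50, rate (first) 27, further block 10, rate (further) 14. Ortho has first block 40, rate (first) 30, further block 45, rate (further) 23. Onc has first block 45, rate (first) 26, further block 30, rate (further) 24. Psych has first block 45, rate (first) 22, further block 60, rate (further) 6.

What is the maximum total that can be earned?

6070

Treat each block as its own option and order by rate: Ortho/T1 30 > Cardio/T1 28 > ICU/T1 27 > Onc/T1 26 > Onc/T2 24 > Ortho/T2 23 > Psych/T1 22 > ICU/T2 14 > Cardio/T2 7 > Psych/T2 6.
Fill Ortho T1 block (40 at 30) → 185 left.
Cardio/T1 (28): +50 → 135 left.
ICU/T1 (27): +50 → 85 left.
Onc T1 at 26: fill all 45 → 40 left.
Onc T2 at 24: fill all 30 → 10 left.
10 remain; put them into Ortho T2 at 23.
Total = 30×40 + 28×50 + 27×50 + 26×45 + 24×30 + 23×10 = 6070.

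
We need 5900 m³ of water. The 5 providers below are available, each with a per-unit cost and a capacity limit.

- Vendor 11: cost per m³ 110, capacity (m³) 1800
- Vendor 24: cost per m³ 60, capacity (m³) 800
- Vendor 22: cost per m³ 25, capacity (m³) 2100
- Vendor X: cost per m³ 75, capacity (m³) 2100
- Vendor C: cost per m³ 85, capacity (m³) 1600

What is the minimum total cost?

334500

Cheapest first:
Vendor 22 at 25: take all 2100 m³ — 3800 still needed.
Vendor 24 at 60: take all 800 m³ — 3000 still needed.
Take 2100 from Vendor X at 75 — need 900 more.
Vendor C (85): take the remaining 900 — done.
Vendor 11: unused.
Cost = 2100×25 + 800×60 + 2100×75 + 900×85 = 334500.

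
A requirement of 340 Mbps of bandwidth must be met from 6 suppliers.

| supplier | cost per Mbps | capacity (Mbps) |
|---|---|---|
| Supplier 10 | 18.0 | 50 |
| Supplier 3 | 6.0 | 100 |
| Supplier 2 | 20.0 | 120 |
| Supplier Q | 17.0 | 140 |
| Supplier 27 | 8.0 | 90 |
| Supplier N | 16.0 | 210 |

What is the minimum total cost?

3720

Cheapest first:
Supplier 3 at 6.0: take all 100 Mbps → 240 still needed.
Take 90 from Supplier 27 at 8.0 → need 150 more.
Supplier N (16.0): take the remaining 150 → done.
Supplier Q, Supplier 10, Supplier 2: unused.
Cost = 100×6.0 + 90×8.0 + 150×16.0 = 3720.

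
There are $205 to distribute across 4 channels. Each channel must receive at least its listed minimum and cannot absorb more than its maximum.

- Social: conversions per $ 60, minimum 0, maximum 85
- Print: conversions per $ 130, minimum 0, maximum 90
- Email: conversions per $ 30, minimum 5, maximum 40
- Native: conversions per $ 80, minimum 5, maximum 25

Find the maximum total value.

18950

Meeting every minimum uses 0+0+5+5 = 10 $, leaving 195.
Rank by conversions per $: Print 130 > Native 80 > Social 60 > Email 30.
Print takes 90 more to reach its cap of 90 ; 105 left.
Give Native 20 more to hit its cap of 25 ; 85 left.
Social takes 85 more to reach its cap of 85 ; 0 left.
Total = 60×85 + 130×90 + 30×5 + 80×25 = 18950.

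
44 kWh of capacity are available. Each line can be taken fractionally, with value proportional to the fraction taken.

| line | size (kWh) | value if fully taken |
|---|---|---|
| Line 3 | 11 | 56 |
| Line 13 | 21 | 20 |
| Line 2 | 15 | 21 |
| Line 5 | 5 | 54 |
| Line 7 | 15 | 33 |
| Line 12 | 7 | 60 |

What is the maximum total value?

Sort by value density: Line 5 54/5≈10.8, Line 12 60/7≈8.57, Line 3 56/11≈5.09, Line 7 33/15≈2.2, Line 2 21/15≈1.4, Line 13 20/21≈0.952.
Line 5: take in full, 5 kWh for value 54 — 39 left.
Line 12: take in full, 7 kWh for value 60 — 32 left.
Take all of Line 3 (11 kWh, value 56) — 21 kWh left.
All 15 kWh of Line 7 fit (value 33) — 6 remain.
Only 6 kWh remain; take 6/15 of Line 2 for value 21×6/15 = 8.4.
Total value = 211.4.

211.4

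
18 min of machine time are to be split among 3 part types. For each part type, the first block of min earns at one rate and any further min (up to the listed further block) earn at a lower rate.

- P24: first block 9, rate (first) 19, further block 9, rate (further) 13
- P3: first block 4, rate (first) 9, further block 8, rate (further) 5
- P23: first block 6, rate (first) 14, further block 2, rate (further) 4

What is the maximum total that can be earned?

Order all 6 blocks by rate: P24/first 19 > P23/first 14 > P24/second 13 > P3/first 9 > P3/second 5 > P23/second 4.
Fill P24 first block (9 at 19) → 9 left.
P23/first (14): +6 → 3 left.
P24/second: +3 of 9 at 13; pool empty.
Total = 19×9 + 14×6 + 13×3 = 294.

294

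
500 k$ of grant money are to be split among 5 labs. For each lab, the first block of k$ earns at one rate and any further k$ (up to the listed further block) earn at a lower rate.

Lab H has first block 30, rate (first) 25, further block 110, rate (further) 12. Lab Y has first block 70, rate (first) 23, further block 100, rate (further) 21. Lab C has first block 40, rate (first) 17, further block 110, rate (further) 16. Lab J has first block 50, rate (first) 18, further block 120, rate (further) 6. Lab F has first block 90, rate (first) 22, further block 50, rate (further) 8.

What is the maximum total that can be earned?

Treat each block as its own option and order by rate: Lab H/T1 25 > Lab Y/T1 23 > Lab F/T1 22 > Lab Y/T2 21 > Lab J/T1 18 > Lab C/T1 17 > Lab C/T2 16 > Lab H/T2 12 > Lab F/T2 8 > Lab J/T2 6.
Lab H/T1 (25): +30 — 470 left.
Fill Lab Y T1 block (70 at 23) — 400 left.
Fill Lab F T1 block (90 at 22) — 310 left.
Lab Y/T2 (21): +100 — 210 left.
Fill Lab J T1 block (50 at 18) — 160 left.
Lab C T1 at 17: fill all 40 — 120 left.
Fill Lab C T2 block (110 at 16) — 10 left.
Lab H/T2: +10 of 110 at 12; pool empty.
Total = 25×30 + 23×70 + 22×90 + 21×100 + 18×50 + 17×40 + 16×110 + 12×10 = 9900.

9900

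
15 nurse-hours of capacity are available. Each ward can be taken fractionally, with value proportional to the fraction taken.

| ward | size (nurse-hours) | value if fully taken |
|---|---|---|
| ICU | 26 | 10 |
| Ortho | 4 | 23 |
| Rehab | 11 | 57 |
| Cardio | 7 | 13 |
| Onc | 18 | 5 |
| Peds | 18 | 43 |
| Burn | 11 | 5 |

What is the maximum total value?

Best value per unit of size first: Ortho 23/4≈5.75, Rehab 57/11≈5.18, Peds 43/18≈2.39, Cardio 13/7≈1.86, Burn 5/11≈0.455, ICU 10/26≈0.385, Onc 5/18≈0.278.
Take all of Ortho (4 nurse-hours, value 23) — 11 nurse-hours left.
Rehab: take in full, 11 nurse-hours for value 57 — 0 left.
Total value = 80.

80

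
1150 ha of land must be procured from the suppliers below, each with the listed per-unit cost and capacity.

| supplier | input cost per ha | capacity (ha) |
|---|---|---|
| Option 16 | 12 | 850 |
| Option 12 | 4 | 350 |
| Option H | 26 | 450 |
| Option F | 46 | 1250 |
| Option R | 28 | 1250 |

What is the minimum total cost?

Fill from the cheapest supplier first.
Option 12 (4): use full 350 ; 800 ha to go.
Option 16 (12): take the remaining 800 ; done.
Option H, Option R, Option F: unused.
Cost = 350×4 + 800×12 = 11000.

11000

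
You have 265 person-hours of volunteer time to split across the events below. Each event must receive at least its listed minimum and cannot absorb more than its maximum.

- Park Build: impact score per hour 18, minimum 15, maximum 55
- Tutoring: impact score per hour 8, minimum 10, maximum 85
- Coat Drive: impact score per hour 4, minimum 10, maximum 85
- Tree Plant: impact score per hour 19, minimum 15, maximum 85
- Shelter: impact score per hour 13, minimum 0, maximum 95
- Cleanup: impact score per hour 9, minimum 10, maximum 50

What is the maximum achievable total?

4050

Meeting every minimum uses 15+10+10+15+0+10 = 60 person-hours, leaving 205.
Highest impact score per hour first: Tree Plant 19 > Park Build 18 > Shelter 13 > Cleanup 9 > Tutoring 8 > Coat Drive 4.
Tree Plant: +70 to 85 (cap) — 135 left.
Give Park Build 40 more to hit its cap of 55 — 95 left.
Shelter takes 95 more to reach its cap of 95 — 0 left.
Total = 18×55 + 8×10 + 4×10 + 19×85 + 13×95 + 9×10 = 4050.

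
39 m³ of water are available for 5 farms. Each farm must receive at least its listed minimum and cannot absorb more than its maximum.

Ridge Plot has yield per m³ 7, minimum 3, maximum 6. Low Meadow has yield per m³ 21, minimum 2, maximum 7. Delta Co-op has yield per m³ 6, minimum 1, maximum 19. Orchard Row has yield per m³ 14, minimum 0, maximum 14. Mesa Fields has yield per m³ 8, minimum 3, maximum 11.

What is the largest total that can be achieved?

Meeting every minimum uses 3+2+1+0+3 = 9 m³, leaving 30.
Order the farms by yield per m³: Low Meadow 21 > Orchard Row 14 > Mesa Fields 8 > Ridge Plot 7 > Delta Co-op 6.
Low Meadow takes 5 more to reach its cap of 7 ; 25 left.
Give Orchard Row 14 more to hit its cap of 14 ; 11 left.
Give Mesa Fields 8 more to hit its cap of 11 ; 3 left.
Ridge Plot takes 3 more to reach its cap of 6 ; 0 left.
Total = 7×6 + 21×7 + 6×1 + 14×14 + 8×11 = 479.

479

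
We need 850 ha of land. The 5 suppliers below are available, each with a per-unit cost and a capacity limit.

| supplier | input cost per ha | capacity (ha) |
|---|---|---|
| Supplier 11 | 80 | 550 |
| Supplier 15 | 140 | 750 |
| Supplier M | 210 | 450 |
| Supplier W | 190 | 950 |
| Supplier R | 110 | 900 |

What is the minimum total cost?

Fill from the cheapest supplier first.
Supplier 11 (80): use full 550 — 300 ha to go.
Take 300 from Supplier R at 110 to finish.
Supplier 15, Supplier W, Supplier M: unused.
Cost = 550×80 + 300×110 = 77000.

77000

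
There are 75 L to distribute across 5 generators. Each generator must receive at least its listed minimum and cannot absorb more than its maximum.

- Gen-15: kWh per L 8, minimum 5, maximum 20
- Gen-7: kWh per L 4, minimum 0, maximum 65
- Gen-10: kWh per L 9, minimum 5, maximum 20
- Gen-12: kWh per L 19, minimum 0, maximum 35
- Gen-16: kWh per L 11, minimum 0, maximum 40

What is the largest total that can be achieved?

Meeting every minimum uses 5+0+5+0+0 = 10 L, leaving 65.
Highest kWh per L first: Gen-12 19 > Gen-16 11 > Gen-10 9 > Gen-15 8 > Gen-7 4.
Gen-12 takes 35 more to reach its cap of 35 ; 30 left.
Gen-16 has room for 40 more but only 30 remain, so it gets 30.
Total = 8×5 + 9×5 + 19×35 + 11×30 = 1080.

1080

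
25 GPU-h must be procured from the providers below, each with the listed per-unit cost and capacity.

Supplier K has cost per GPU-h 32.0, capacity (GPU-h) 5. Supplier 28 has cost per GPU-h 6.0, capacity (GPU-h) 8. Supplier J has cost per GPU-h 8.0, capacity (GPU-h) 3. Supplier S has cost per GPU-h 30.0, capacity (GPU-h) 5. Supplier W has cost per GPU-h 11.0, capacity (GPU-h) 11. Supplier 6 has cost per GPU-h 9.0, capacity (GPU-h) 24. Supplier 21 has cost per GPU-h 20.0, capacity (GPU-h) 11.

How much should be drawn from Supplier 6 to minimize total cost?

Use providers in increasing cost order.
Supplier 28 (6.0): use full 8 — 17 GPU-h to go.
Supplier J at 8.0: take all 3 GPU-h — 14 still needed.
Supplier 6 (9.0): take the remaining 14 — done.
Supplier W, Supplier 21, Supplier S, Supplier K: unused.

14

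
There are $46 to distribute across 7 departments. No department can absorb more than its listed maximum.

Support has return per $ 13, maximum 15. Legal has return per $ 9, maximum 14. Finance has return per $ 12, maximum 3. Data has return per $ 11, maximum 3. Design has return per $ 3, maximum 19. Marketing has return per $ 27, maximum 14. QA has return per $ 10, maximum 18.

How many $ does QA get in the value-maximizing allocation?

11

Highest return per $ first: Marketing 27 > Support 13 > Finance 12 > Data 11 > QA 10 > Legal 9 > Design 3.
Marketing takes 14 to reach its cap of 14 → 32 left.
Support takes 15 to reach its cap of 15 → 17 left.
Finance: +3 to 3 (cap) → 14 left.
Give Data 3 to hit its cap of 3 → 11 left.
QA has room for 18 but only 11 remain, so it gets 11.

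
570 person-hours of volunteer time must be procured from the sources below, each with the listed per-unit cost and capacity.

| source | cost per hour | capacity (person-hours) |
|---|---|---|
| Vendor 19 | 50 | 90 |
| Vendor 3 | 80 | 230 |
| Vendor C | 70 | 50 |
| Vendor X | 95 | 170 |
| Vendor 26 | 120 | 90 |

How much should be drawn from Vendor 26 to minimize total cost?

30

Use sources in increasing cost order.
Vendor 19 at 50: take all 90 person-hours → 480 still needed.
Take 50 from Vendor C at 70 → need 430 more.
Vendor 3 at 80: take all 230 person-hours → 200 still needed.
Take 170 from Vendor X at 95 → need 30 more.
Vendor 26 at 120: take 30 of its 90 → requirement met.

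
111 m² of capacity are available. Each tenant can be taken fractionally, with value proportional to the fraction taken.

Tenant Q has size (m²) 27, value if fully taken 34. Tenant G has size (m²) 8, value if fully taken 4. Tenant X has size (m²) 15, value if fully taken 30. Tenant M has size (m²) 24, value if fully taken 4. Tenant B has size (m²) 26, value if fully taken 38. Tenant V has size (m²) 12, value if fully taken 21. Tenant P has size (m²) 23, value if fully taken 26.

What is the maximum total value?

Best value per unit of size first: Tenant X 30/15≈2, Tenant V 21/12≈1.75, Tenant B 38/26≈1.46, Tenant Q 34/27≈1.26, Tenant P 26/23≈1.13, Tenant G 4/8≈0.5, Tenant M 4/24≈0.167.
All 15 m² of Tenant X fit (value 30) — 96 remain.
Take all of Tenant V (12 m², value 21) — 84 m² left.
All 26 m² of Tenant B fit (value 38) — 58 remain.
Tenant Q: take in full, 27 m² for value 34 — 31 left.
All 23 m² of Tenant P fit (value 26) — 8 remain.
Tenant G: take in full, 8 m² for value 4 — 0 left.
Total value = 153.

153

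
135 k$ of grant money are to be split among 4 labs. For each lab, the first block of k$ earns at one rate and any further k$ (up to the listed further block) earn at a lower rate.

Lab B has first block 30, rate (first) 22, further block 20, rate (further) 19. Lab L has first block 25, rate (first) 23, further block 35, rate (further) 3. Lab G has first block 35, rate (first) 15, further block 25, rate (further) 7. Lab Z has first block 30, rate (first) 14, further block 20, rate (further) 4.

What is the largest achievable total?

Rank every tier by rate: Lab L/T1 23 > Lab B/T1 22 > Lab B/T2 19 > Lab G/T1 15 > Lab Z/T1 14 > Lab G/T2 7 > Lab Z/T2 4 > Lab L/T2 3.
Lab L/T1 (23): +25 → 110 left.
Lab B/T1 (22): +30 → 80 left.
Lab B T2 at 19: fill all 20 → 60 left.
Lab G T1 at 15: fill all 35 → 25 left.
Lab Z/T1: +25 of 30 at 14; pool empty.
Total = 23×25 + 22×30 + 19×20 + 15×35 + 14×25 = 2490.

2490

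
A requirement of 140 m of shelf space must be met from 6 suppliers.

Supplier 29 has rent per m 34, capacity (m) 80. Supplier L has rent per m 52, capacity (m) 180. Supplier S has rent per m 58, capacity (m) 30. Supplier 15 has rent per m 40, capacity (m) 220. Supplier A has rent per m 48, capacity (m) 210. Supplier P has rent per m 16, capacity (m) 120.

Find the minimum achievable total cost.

2600

Fill from the cheapest supplier first.
Take 120 from Supplier P at 16 → need 20 more.
Take 20 from Supplier 29 at 34 to finish.
Supplier 15, Supplier A, Supplier L, Supplier S: unused.
Cost = 120×16 + 20×34 = 2600.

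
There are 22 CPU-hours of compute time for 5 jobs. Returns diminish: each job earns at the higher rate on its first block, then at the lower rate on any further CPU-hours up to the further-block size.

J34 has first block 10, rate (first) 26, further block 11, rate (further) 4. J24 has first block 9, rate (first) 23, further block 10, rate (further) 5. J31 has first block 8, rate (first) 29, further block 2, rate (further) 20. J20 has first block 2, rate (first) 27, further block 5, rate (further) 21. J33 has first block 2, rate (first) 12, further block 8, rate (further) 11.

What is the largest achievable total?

Treat each block as its own option and order by rate: J31/T1 29 > J20/T1 27 > J34/T1 26 > J24/T1 23 > J20/T2 21 > J31/T2 20 > J33/T1 12 > J33/T2 11 > J24/T2 5 > J34/T2 4.
J31/T1 (29): +8 → 14 left.
J20/T1 (27): +2 → 12 left.
J34 T1 at 26: fill all 10 → 2 left.
2 remain; put them into J24 T1 at 23.
Total = 29×8 + 27×2 + 26×10 + 23×2 = 592.

592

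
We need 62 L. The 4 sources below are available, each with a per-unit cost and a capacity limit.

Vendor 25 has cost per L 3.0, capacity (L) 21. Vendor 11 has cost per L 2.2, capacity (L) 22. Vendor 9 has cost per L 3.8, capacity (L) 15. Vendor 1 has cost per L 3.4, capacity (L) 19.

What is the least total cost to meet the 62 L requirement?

176

Use sources in increasing cost order.
Take 22 from Vendor 11 at 2.2 — need 40 more.
Vendor 25 at 3.0: take all 21 L — 19 still needed.
Vendor 1 at 3.4: take all 19 L — 0 still needed.
Vendor 9: unused.
Cost = 22×2.2 + 21×3.0 + 19×3.4 = 176.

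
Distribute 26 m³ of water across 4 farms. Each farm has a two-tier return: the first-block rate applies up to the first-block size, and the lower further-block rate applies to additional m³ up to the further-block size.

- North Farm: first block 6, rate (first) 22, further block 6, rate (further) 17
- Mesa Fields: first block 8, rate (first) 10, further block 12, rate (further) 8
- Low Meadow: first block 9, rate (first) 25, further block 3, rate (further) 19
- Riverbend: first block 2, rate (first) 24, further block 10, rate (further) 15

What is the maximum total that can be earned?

564

Order all 8 blocks by rate: Low Meadow/first 25 > Riverbend/first 24 > North Farm/first 22 > Low Meadow/second 19 > North Farm/second 17 > Riverbend/second 15 > Mesa Fields/first 10 > Mesa Fields/second 8.
Low Meadow first at 25: fill all 9 — 17 left.
Riverbend first at 24: fill all 2 — 15 left.
North Farm/first (22): +6 — 9 left.
Low Meadow second at 19: fill all 3 — 6 left.
Fill North Farm second block (6 at 17) — 0 left.
Total = 25×9 + 24×2 + 22×6 + 19×3 + 17×6 = 564.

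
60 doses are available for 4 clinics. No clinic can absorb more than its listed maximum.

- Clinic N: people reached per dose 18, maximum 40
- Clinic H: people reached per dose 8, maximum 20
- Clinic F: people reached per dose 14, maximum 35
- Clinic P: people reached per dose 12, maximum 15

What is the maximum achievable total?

Highest people reached per dose first: Clinic N 18 > Clinic F 14 > Clinic P 12 > Clinic H 8.
Give Clinic N 40 to hit its cap of 40 → 20 left.
Only 20 left; Clinic F takes them to reach 20.
Total = 18×40 + 14×20 = 1000.

1000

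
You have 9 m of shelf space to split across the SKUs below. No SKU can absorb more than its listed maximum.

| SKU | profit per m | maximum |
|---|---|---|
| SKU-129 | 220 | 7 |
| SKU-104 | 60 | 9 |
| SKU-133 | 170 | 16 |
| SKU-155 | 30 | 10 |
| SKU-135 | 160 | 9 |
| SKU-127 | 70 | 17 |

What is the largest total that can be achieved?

Order the SKUs by profit per m: SKU-129 220 > SKU-133 170 > SKU-135 160 > SKU-127 70 > SKU-104 60 > SKU-155 30.
SKU-129: +7 to 7 (cap) → 2 left.
SKU-133: +2 (room for 16) → 2. Pool exhausted.
Total = 220×7 + 170×2 = 1880.

1880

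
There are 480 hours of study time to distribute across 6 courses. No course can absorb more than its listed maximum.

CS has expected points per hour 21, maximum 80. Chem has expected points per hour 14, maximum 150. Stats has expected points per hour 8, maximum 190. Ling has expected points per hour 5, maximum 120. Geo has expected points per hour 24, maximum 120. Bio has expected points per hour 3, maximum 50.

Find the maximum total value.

7700

Rank by expected points per hour: Geo 24 > CS 21 > Chem 14 > Stats 8 > Ling 5 > Bio 3.
Geo takes 120 to reach its cap of 120 → 360 left.
CS takes 80 to reach its cap of 80 → 280 left.
Chem takes 150 to reach its cap of 150 → 130 left.
Only 130 left; Stats takes them to reach 130.
Total = 21×80 + 14×150 + 8×130 + 24×120 = 7700.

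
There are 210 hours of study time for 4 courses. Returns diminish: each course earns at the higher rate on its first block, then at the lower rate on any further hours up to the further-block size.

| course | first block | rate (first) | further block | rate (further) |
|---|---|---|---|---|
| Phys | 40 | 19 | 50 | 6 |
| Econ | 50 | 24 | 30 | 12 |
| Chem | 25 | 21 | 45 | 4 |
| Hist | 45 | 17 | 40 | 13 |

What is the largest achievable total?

3890

Order all 8 blocks by rate: Econ/T1 24 > Chem/T1 21 > Phys/T1 19 > Hist/T1 17 > Hist/T2 13 > Econ/T2 12 > Phys/T2 6 > Chem/T2 4.
Econ T1 at 24: fill all 50 — 160 left.
Fill Chem T1 block (25 at 21) — 135 left.
Phys T1 at 19: fill all 40 — 95 left.
Fill Hist T1 block (45 at 17) — 50 left.
Hist T2 at 13: fill all 40 — 10 left.
10 remain; put them into Econ T2 at 12.
Total = 24×50 + 21×25 + 19×40 + 17×45 + 13×40 + 12×10 = 3890.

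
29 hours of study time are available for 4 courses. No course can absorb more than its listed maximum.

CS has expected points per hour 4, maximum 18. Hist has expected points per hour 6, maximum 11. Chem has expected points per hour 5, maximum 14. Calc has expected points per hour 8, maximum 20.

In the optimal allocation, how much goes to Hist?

Order the courses by expected points per hour: Calc 8 > Hist 6 > Chem 5 > CS 4.
Give Calc 20 to hit its cap of 20 — 9 left.
Only 9 left; Hist takes them to reach 9.

9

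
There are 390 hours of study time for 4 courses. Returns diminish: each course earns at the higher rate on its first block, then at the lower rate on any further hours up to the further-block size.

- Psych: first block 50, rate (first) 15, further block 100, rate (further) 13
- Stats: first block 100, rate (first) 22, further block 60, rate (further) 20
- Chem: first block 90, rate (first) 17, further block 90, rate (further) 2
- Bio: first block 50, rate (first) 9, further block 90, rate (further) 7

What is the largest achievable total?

Treat each block as its own option and order by rate: Stats/tier1 22 > Stats/tier2 20 > Chem/tier1 17 > Psych/tier1 15 > Psych/tier2 13 > Bio/tier1 9 > Bio/tier2 7 > Chem/tier2 2.
Fill Stats tier1 block (100 at 22) → 290 left.
Fill Stats tier2 block (60 at 20) → 230 left.
Chem/tier1 (17): +90 → 140 left.
Fill Psych tier1 block (50 at 15) → 90 left.
Psych tier2 at 13: only 90 left, fill 90.
Total = 22×100 + 20×60 + 17×90 + 15×50 + 13×90 = 6850.

6850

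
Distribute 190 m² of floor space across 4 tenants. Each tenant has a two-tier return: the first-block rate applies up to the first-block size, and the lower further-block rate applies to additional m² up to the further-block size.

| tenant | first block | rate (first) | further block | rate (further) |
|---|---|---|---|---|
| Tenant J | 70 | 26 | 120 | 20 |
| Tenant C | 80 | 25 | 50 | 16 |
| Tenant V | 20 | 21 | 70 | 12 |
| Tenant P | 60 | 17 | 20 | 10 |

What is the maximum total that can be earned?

Order all 8 blocks by rate: Tenant J/T1 26 > Tenant C/T1 25 > Tenant V/T1 21 > Tenant J/T2 20 > Tenant P/T1 17 > Tenant C/T2 16 > Tenant V/T2 12 > Tenant P/T2 10.
Fill Tenant J T1 block (70 at 26) ; 120 left.
Tenant C T1 at 25: fill all 80 ; 40 left.
Tenant V/T1 (21): +20 ; 20 left.
Tenant J T2 at 20: only 20 left, fill 20.
Total = 26×70 + 25×80 + 21×20 + 20×20 = 4640.

4640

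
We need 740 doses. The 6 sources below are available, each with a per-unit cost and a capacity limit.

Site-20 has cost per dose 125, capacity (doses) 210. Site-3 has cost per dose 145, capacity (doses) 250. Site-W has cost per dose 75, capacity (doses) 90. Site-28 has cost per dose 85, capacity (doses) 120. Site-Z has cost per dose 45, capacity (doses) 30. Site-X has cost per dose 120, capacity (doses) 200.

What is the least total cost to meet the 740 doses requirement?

81600

Cheapest first:
Site-Z at 45: take all 30 doses — 710 still needed.
Site-W at 75: take all 90 doses — 620 still needed.
Take 120 from Site-28 at 85 — need 500 more.
Take 200 from Site-X at 120 — need 300 more.
Take 210 from Site-20 at 125 — need 90 more.
Site-3 at 145: take 90 of its 250 — requirement met.
Cost = 30×45 + 90×75 + 120×85 + 200×120 + 210×125 + 90×145 = 81600.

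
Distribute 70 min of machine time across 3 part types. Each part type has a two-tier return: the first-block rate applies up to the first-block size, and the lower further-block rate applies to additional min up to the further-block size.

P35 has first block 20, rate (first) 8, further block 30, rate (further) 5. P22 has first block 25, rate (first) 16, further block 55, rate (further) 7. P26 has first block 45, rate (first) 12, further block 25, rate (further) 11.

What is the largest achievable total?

Order all 6 blocks by rate: P22/T1 16 > P26/T1 12 > P26/T2 11 > P35/T1 8 > P22/T2 7 > P35/T2 5.
P22/T1 (16): +25 — 45 left.
P26 T1 at 12: fill all 45 — 0 left.
Total = 16×25 + 12×45 = 940.

940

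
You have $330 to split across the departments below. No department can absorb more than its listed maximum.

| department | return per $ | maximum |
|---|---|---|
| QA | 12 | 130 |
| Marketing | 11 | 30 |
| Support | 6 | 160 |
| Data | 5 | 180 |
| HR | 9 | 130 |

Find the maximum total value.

Rank by return per $: QA 12 > Marketing 11 > HR 9 > Support 6 > Data 5.
QA: +130 to 130 (cap) → 200 left.
Marketing: +30 to 30 (cap) → 170 left.
Give HR 130 to hit its cap of 130 → 40 left.
Support has room for 160 but only 40 remain, so it gets 40.
Total = 12×130 + 11×30 + 6×40 + 9×130 = 3300.

3300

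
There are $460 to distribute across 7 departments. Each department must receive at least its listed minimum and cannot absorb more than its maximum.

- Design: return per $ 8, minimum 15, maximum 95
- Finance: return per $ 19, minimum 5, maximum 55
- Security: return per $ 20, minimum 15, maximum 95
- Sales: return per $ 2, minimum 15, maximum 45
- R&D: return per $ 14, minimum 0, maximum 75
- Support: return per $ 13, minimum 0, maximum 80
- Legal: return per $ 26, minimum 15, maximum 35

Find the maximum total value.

Meeting every minimum uses 15+5+15+15+0+0+15 = 65 $, leaving 395.
Rank by return per $: Legal 26 > Security 20 > Finance 19 > R&D 14 > Support 13 > Design 8 > Sales 2.
Legal: +20 to 35 (cap) — 375 left.
Security: +80 to 95 (cap) — 295 left.
Finance: +50 to 55 (cap) — 245 left.
R&D: +75 to 75 (cap) — 170 left.
Give Support 80 more to hit its cap of 80 — 90 left.
Design: +80 to 95 (cap) — 10 left.
Sales has room for 30 more but only 10 remain, so it gets 25.
Total = 8×95 + 19×55 + 20×95 + 2×25 + 14×75 + 13×80 + 26×35 = 6755.

6755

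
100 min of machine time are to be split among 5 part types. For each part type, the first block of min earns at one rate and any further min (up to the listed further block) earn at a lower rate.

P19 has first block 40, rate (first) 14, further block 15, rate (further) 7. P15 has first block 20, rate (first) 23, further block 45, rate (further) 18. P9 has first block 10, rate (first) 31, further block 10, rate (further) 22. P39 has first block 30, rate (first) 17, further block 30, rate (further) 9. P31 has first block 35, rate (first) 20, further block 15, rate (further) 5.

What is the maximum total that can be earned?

Rank every tier by rate: P9/tier1 31 > P15/tier1 23 > P9/tier2 22 > P31/tier1 20 > P15/tier2 18 > P39/tier1 17 > P19/tier1 14 > P39/tier2 9 > P19/tier2 7 > P31/tier2 5.
P9/tier1 (31): +10 — 90 left.
P15/tier1 (23): +20 — 70 left.
P9/tier2 (22): +10 — 60 left.
P31/tier1 (20): +35 — 25 left.
25 remain; put them into P15 tier2 at 18.
Total = 31×10 + 23×20 + 22×10 + 20×35 + 18×25 = 2140.

2140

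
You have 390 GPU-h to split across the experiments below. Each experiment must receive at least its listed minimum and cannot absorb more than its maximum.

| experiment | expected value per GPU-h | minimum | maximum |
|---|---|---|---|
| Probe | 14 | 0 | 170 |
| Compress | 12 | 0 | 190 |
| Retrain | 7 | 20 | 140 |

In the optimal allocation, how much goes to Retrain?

30

Meeting every minimum uses 0+0+20 = 20 GPU-h, leaving 370.
Order the experiments by expected value per GPU-h: Probe 14 > Compress 12 > Retrain 7.
Probe takes 170 more to reach its cap of 170 ; 200 left.
Compress takes 190 more to reach its cap of 190 ; 10 left.
Only 10 left; Retrain takes them to reach 30.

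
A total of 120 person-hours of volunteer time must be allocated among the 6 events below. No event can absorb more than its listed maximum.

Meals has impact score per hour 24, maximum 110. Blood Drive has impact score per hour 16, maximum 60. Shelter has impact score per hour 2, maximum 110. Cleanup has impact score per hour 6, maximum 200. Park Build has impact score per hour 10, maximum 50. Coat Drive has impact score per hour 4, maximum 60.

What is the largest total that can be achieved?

2800

Order the events by impact score per hour: Meals 24 > Blood Drive 16 > Park Build 10 > Cleanup 6 > Coat Drive 4 > Shelter 2.
Meals takes 110 to reach its cap of 110 ; 10 left.
Blood Drive: +10 (room for 60) → 10. Pool exhausted.
Total = 24×110 + 16×10 = 2800.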